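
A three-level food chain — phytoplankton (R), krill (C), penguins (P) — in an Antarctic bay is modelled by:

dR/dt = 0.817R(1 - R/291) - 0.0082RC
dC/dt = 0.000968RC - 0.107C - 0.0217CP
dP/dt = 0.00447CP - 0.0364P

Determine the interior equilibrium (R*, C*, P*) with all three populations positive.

R* ≈ 267, C* ≈ 8.14, P* ≈ 6.99

From dP/dt = 0: 0.00447C* = 0.0364, so C* = 8.14.
From dR/dt = 0: 0.817(1 - R*/291) = 0.0082·8.14, giving R* = 291·(1 - 0.0817) = 267.
From dC/dt = 0: 0.000968·267 - 0.107 = 0.0217P*, so P* = 0.152/0.0217 = 6.99.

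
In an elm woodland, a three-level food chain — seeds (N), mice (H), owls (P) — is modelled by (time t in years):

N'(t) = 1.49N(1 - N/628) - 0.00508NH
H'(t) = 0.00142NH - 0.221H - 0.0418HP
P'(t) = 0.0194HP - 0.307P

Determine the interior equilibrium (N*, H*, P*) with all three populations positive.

From dP/dt = 0: 0.0194H* = 0.307, so H* = 15.8.
From dN/dt = 0: 1.49(1 - N*/628) = 0.00508·15.8, giving N* = 628·(1 - 0.054) = 594.
From dH/dt = 0: 0.00142·594 - 0.221 = 0.0418P*, so P* = 0.623/0.0418 = 14.9.

N* ≈ 594, H* ≈ 15.8, P* ≈ 14.9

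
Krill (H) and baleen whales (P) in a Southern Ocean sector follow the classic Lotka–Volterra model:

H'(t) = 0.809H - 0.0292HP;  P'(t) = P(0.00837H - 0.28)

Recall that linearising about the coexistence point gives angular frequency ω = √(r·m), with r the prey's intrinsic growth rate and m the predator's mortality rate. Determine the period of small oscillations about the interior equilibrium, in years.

T ≈ 13.2 years

Here r = 0.809 and m = 0.28, so r·m = 0.227.
ω = √0.227 = 0.476 per year, hence T = 2π/ω ≈ 13.2 years.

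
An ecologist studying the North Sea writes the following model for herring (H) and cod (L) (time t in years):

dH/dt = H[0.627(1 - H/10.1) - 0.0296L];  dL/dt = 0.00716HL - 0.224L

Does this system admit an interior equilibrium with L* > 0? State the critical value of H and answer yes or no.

The predator equation gives dL/dt > 0 only when H > 0.224/0.00716 = 31.3.
Without the predator, H → K = 10.1. Since 10.1 < 31.3, the predator cannot invade.

Threshold H = 31.3; K < 31.3, so no, the predator goes extinct.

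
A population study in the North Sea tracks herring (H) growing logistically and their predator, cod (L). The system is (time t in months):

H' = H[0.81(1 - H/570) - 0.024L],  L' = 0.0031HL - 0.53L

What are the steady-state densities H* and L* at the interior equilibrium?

H* ≈ 171, L* ≈ 23.6

From dL/dt = 0 with L > 0: 0.0031H* = 0.53, so H* = 171.
Substitute into dH/dt = 0: 0.81(1 - 171/570) = 0.024L*.
The bracket is 0.7, giving L* = 0.567/0.024 = 23.6.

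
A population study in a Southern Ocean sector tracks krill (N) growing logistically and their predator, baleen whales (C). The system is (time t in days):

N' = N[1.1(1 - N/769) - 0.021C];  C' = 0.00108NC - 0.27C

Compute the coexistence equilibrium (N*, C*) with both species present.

From dC/dt = 0 with C > 0: 0.00108N* = 0.27, so N* = 250.
Substitute into dN/dt = 0: 1.1(1 - 250/769) = 0.021C*.
The bracket is 0.675, giving C* = 0.742/0.021 = 35.4.

N* ≈ 250, C* ≈ 35.4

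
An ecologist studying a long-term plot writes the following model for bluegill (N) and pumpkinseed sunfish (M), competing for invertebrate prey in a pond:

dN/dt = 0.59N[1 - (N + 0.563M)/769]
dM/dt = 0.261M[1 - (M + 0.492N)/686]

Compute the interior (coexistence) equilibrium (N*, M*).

Setting both brackets to zero gives the nullclines N + 0.563M = 769 and 0.492N + M = 686.
Substituting M = 686 - 0.492N into the first: N(1 - 0.563·0.492) = 769 - 0.563·686.
So N* = 383/0.723 = 529, and then M* = 686 - 0.492·529 = 426.

N* ≈ 529, M* ≈ 426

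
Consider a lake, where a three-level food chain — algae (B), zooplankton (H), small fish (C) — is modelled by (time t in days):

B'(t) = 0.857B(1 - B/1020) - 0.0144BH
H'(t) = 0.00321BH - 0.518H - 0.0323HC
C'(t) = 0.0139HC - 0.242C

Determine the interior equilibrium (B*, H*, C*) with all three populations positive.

B* ≈ 722, H* ≈ 17.4, C* ≈ 55.7

From dC/dt = 0: 0.0139H* = 0.242, so H* = 17.4.
From dB/dt = 0: 0.857(1 - B*/1020) = 0.0144·17.4, giving B* = 1020·(1 - 0.293) = 722.
From dH/dt = 0: 0.00321·722 - 0.518 = 0.0323C*, so C* = 1.8/0.0323 = 55.7.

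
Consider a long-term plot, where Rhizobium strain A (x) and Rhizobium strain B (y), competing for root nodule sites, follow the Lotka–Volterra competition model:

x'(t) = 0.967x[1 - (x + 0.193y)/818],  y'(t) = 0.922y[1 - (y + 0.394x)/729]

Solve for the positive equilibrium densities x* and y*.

Setting both brackets to zero gives the nullclines x + 0.193y = 818 and 0.394x + y = 729.
Substituting y = 729 - 0.394x into the first: x(1 - 0.193·0.394) = 818 - 0.193·729.
So x* = 677/0.924 = 733, and then y* = 729 - 0.394·733 = 440.

x* ≈ 733, y* ≈ 440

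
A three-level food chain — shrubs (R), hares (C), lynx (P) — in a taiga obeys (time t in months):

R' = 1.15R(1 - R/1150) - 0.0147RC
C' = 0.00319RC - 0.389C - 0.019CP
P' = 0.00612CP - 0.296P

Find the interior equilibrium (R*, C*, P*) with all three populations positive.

R* ≈ 439, C* ≈ 48.4, P* ≈ 53.2

From dP/dt = 0: 0.00612C* = 0.296, so C* = 48.4.
From dR/dt = 0: 1.15(1 - R*/1150) = 0.0147·48.4, giving R* = 1150·(1 - 0.618) = 439.
From dC/dt = 0: 0.00319·439 - 0.389 = 0.019P*, so P* = 1.01/0.019 = 53.2.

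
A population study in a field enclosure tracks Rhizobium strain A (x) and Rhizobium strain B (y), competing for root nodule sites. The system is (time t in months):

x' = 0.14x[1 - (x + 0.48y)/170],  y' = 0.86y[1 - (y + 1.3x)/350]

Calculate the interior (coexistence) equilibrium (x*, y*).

x* ≈ 5.32, y* ≈ 343

Setting both brackets to zero gives the nullclines x + 0.48y = 170 and 1.3x + y = 350.
Substituting y = 350 - 1.3x into the first: x(1 - 0.48·1.3) = 170 - 0.48·350.
So x* = 2/0.376 = 5.32, and then y* = 350 - 1.3·5.32 = 343.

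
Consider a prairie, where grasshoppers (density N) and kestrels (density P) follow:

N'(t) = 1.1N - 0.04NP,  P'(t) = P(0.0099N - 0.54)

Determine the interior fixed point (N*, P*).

Set dP/dt = 0 with P > 0: 0.0099N - 0.54 = 0, so N* = 0.54/0.0099 = 54.5.
Set dN/dt = 0 with N > 0: 1.1 - 0.04P = 0, so P* = 1.1/0.04 = 27.5.

N* ≈ 54.5, P* ≈ 27.5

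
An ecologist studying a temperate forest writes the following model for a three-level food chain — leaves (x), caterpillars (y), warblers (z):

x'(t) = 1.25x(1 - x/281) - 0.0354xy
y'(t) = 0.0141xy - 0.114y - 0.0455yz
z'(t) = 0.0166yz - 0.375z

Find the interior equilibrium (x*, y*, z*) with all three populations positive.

From dz/dt = 0: 0.0166y* = 0.375, so y* = 22.6.
From dx/dt = 0: 1.25(1 - x*/281) = 0.0354·22.6, giving x* = 281·(1 - 0.64) = 101.
From dy/dt = 0: 0.0141·101 - 0.114 = 0.0455z*, so z* = 1.31/0.0455 = 28.9.

x* ≈ 101, y* ≈ 22.6, z* ≈ 28.9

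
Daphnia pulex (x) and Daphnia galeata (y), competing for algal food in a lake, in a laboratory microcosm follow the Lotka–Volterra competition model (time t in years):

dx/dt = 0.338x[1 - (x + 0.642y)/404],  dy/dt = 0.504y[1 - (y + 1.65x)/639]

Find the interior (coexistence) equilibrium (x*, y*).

x* ≈ 105, y* ≈ 465

Setting both brackets to zero gives the nullclines x + 0.642y = 404 and 1.65x + y = 639.
Substituting y = 639 - 1.65x into the first: x(1 - 0.642·1.65) = 404 - 0.642·639.
So x* = -6.24/-0.0593 = 105, and then y* = 639 - 1.65·105 = 465.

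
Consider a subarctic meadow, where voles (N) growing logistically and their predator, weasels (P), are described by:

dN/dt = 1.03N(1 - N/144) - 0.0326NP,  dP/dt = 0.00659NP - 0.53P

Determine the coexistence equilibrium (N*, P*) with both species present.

N* ≈ 80.4, P* ≈ 13.9

From dP/dt = 0 with P > 0: 0.00659N* = 0.53, so N* = 80.4.
Substitute into dN/dt = 0: 1.03(1 - 80.4/144) = 0.0326P*.
The bracket is 0.441, giving P* = 0.455/0.0326 = 13.9.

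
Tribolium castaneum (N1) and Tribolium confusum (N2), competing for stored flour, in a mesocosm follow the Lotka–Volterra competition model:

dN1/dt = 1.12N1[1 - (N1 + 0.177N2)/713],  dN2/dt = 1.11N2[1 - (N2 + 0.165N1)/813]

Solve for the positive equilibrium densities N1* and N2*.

N1* ≈ 586, N2* ≈ 716

Setting both brackets to zero gives the nullclines N1 + 0.177N2 = 713 and 0.165N1 + N2 = 813.
Substituting N2 = 813 - 0.165N1 into the first: N1(1 - 0.177·0.165) = 713 - 0.177·813.
So N1* = 569/0.971 = 586, and then N2* = 813 - 0.165·586 = 716.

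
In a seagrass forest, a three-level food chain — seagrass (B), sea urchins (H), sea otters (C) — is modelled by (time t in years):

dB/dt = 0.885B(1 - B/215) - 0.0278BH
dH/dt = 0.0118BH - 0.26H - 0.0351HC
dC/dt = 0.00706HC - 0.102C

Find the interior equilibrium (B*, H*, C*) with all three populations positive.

From dC/dt = 0: 0.00706H* = 0.102, so H* = 14.4.
From dB/dt = 0: 0.885(1 - B*/215) = 0.0278·14.4, giving B* = 215·(1 - 0.454) = 117.
From dH/dt = 0: 0.0118·117 - 0.26 = 0.0351C*, so C* = 1.13/0.0351 = 32.1.

B* ≈ 117, H* ≈ 14.4, C* ≈ 32.1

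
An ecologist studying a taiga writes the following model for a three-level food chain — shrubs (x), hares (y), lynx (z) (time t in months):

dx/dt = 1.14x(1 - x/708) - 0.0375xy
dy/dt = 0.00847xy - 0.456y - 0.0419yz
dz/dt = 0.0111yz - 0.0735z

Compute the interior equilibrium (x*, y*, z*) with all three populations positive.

x* ≈ 554, y* ≈ 6.62, z* ≈ 101

From dz/dt = 0: 0.0111y* = 0.0735, so y* = 6.62.
From dx/dt = 0: 1.14(1 - x*/708) = 0.0375·6.62, giving x* = 708·(1 - 0.218) = 554.
From dy/dt = 0: 0.00847·554 - 0.456 = 0.0419z*, so z* = 4.23/0.0419 = 101.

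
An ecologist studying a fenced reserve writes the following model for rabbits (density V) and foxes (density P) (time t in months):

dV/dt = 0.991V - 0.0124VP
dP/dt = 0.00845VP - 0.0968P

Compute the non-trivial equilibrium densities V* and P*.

Set dP/dt = 0 with P > 0: 0.00845V - 0.0968 = 0, so V* = 0.0968/0.00845 = 11.5.
Set dV/dt = 0 with V > 0: 0.991 - 0.0124P = 0, so P* = 0.991/0.0124 = 79.9.

V* ≈ 11.5, P* ≈ 79.9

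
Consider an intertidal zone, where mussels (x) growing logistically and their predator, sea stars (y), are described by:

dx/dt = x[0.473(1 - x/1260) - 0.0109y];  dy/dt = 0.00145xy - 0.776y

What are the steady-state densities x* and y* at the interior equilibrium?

From dy/dt = 0 with y > 0: 0.00145x* = 0.776, so x* = 535.
Substitute into dx/dt = 0: 0.473(1 - 535/1260) = 0.0109y*.
The bracket is 0.575, giving y* = 0.272/0.0109 = 25.

x* ≈ 535, y* ≈ 25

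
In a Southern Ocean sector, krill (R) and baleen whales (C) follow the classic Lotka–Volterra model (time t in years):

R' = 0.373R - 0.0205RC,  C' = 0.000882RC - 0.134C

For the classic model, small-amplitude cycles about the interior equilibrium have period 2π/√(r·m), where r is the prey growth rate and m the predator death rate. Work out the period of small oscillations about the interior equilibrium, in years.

T ≈ 28.1 years

Here r = 0.373 and m = 0.134, so r·m = 0.05.
ω = √0.05 = 0.224 per year, hence T = 2π/ω ≈ 28.1 years.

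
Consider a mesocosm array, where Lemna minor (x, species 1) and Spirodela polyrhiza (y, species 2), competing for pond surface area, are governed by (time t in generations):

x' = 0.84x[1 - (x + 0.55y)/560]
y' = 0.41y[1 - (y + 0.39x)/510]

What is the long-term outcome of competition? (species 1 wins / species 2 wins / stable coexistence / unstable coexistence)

stable coexistence

Compare the nullcline intercepts: K1/α12 = 560/0.55 = 1020 > K2 = 510; K2/α21 = 510/0.39 = 1310 > K1 = 560.
Since both inequalities hold, each species can invade when rare, so the interior equilibrium is stable.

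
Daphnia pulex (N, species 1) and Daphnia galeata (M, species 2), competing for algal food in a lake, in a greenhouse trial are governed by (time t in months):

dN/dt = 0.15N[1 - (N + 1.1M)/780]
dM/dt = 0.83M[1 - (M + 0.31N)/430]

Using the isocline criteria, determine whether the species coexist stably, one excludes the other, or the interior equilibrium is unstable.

Compare the nullcline intercepts: K1/α12 = 780/1.1 = 709 > K2 = 430; K2/α21 = 430/0.31 = 1390 > K1 = 780.
Since both inequalities hold, each species can invade when rare, so the interior equilibrium is stable.

stable coexistence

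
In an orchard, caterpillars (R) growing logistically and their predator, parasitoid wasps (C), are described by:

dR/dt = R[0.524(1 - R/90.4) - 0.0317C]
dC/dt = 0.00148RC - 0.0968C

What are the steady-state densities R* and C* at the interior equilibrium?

From dC/dt = 0 with C > 0: 0.00148R* = 0.0968, so R* = 65.4.
Substitute into dR/dt = 0: 0.524(1 - 65.4/90.4) = 0.0317C*.
The bracket is 0.276, giving C* = 0.145/0.0317 = 4.57.

R* ≈ 65.4, C* ≈ 4.57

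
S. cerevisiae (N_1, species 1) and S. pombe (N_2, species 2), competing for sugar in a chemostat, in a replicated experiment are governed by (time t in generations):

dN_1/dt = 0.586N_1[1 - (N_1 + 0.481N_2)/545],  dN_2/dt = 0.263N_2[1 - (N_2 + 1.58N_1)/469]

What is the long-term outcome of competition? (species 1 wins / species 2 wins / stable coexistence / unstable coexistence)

species 1 excludes species 2

Compare the nullcline intercepts: K1/α12 = 545/0.481 = 1130 > K2 = 469; K2/α21 = 469/1.58 = 297 < K1 = 545.
Since the inequalities point opposite ways, species 1 can invade but species 2 cannot.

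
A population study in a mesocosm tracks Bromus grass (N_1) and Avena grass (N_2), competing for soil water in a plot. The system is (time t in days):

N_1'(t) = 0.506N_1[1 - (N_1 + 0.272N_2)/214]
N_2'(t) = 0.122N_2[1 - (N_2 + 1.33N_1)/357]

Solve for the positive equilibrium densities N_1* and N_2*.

N_1* ≈ 183, N_2* ≈ 113

Setting both brackets to zero gives the nullclines N_1 + 0.272N_2 = 214 and 1.33N_1 + N_2 = 357.
Substituting N_2 = 357 - 1.33N_1 into the first: N_1(1 - 0.272·1.33) = 214 - 0.272·357.
So N_1* = 117/0.638 = 183, and then N_2* = 357 - 1.33·183 = 113.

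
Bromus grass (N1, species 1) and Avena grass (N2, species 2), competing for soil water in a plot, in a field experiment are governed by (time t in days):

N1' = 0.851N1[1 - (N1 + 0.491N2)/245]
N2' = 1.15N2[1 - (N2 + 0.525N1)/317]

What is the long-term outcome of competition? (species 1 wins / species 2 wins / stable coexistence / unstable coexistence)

Compare the nullcline intercepts: K1/α12 = 245/0.491 = 499 > K2 = 317; K2/α21 = 317/0.525 = 604 > K1 = 245.
Since both inequalities hold, each species can invade when rare, so the interior equilibrium is stable.

stable coexistence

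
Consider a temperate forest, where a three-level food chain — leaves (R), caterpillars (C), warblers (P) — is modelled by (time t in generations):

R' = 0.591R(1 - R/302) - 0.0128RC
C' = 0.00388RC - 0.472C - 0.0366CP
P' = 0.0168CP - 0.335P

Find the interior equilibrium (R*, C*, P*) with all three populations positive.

R* ≈ 172, C* ≈ 19.9, P* ≈ 5.29

From dP/dt = 0: 0.0168C* = 0.335, so C* = 19.9.
From dR/dt = 0: 0.591(1 - R*/302) = 0.0128·19.9, giving R* = 302·(1 - 0.432) = 172.
From dC/dt = 0: 0.00388·172 - 0.472 = 0.0366P*, so P* = 0.194/0.0366 = 5.29.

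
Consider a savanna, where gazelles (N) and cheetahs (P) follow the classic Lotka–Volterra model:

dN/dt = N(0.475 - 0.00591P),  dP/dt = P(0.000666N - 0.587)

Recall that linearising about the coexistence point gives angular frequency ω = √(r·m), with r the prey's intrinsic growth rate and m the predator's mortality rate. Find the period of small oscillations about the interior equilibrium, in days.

Here r = 0.475 and m = 0.587, so r·m = 0.279.
ω = √0.279 = 0.528 per day, hence T = 2π/ω ≈ 11.9 days.

T ≈ 11.9 days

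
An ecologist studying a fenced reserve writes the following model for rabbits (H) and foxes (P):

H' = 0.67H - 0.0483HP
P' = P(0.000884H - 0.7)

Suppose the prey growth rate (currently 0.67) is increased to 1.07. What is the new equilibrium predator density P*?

P* ≈ 22.2

At the interior fixed point, setting dH/dt = 0 with H > 0 fixes P* = (prey growth rate)/(HP coefficient) — independent of the other coefficients.
With the change, P* = 1.07/0.0483 = 22.2; it rises from 13.9.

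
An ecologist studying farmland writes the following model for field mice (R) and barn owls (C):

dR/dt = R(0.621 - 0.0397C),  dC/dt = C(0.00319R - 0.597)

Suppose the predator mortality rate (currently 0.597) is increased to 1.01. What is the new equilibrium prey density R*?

R* ≈ 317

At the interior fixed point, setting dC/dt = 0 with C > 0 fixes R* = (predator death rate)/(RC coefficient) — independent of the other coefficients.
With the change, R* = 1.01/0.00319 = 317; it rises from 187.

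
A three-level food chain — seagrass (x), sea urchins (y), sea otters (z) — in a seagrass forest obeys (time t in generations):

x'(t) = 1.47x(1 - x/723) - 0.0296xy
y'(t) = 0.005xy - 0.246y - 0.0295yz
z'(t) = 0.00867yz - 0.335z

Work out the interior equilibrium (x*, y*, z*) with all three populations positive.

x* ≈ 160, y* ≈ 38.6, z* ≈ 18.9

From dz/dt = 0: 0.00867y* = 0.335, so y* = 38.6.
From dx/dt = 0: 1.47(1 - x*/723) = 0.0296·38.6, giving x* = 723·(1 - 0.778) = 160.
From dy/dt = 0: 0.005·160 - 0.246 = 0.0295z*, so z* = 0.556/0.0295 = 18.9.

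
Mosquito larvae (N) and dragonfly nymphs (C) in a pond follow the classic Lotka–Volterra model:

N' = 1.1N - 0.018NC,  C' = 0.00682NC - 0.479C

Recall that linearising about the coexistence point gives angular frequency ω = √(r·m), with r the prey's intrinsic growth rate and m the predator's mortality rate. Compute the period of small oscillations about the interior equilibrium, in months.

T ≈ 8.66 months

Here r = 1.1 and m = 0.479, so r·m = 0.527.
ω = √0.527 = 0.726 per month, hence T = 2π/ω ≈ 8.66 months.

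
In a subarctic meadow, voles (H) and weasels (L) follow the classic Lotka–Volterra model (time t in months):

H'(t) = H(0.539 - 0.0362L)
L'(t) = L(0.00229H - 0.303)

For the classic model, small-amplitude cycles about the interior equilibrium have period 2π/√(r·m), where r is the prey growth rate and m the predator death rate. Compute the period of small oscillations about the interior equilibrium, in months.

Here r = 0.539 and m = 0.303, so r·m = 0.163.
ω = √0.163 = 0.404 per month, hence T = 2π/ω ≈ 15.5 months.

T ≈ 15.5 months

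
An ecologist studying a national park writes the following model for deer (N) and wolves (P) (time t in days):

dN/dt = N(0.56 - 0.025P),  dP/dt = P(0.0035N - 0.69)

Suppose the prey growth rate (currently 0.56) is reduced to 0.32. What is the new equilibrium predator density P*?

At the interior fixed point, setting dN/dt = 0 with N > 0 fixes P* = (prey growth rate)/(NP coefficient) — independent of the other coefficients.
With the change, P* = 0.32/0.025 = 12.8; it falls from 22.4.

P* ≈ 12.8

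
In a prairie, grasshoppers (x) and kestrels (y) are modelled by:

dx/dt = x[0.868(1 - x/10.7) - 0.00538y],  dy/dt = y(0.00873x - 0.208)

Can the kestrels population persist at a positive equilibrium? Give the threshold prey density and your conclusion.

The predator equation gives dy/dt > 0 only when x > 0.208/0.00873 = 23.8.
Without the predator, x → K = 10.7. Since 10.7 < 23.8, the predator cannot invade.

Threshold x = 23.8; K < 23.8, so no, the predator goes extinct.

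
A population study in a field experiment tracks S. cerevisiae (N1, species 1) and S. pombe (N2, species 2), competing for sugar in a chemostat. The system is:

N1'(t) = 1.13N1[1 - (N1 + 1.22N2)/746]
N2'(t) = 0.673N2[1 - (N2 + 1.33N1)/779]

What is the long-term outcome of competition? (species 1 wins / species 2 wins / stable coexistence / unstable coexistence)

unstable coexistence (outcome depends on initial conditions)

Compare the nullcline intercepts: K1/α12 = 746/1.22 = 611 < K2 = 779; K2/α21 = 779/1.33 = 586 < K1 = 746.
Since both are reversed, neither can invade when rare; the interior point is a saddle.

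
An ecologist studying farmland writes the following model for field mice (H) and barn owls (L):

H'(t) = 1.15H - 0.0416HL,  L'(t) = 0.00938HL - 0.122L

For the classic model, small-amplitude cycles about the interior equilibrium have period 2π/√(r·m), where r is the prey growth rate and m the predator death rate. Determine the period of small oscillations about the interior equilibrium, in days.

Here r = 1.15 and m = 0.122, so r·m = 0.14.
ω = √0.14 = 0.375 per day, hence T = 2π/ω ≈ 16.8 days.

T ≈ 16.8 days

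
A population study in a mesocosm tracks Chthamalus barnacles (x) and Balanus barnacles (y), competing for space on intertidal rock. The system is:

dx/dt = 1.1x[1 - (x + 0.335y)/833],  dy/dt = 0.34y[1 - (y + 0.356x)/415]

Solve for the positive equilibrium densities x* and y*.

x* ≈ 788, y* ≈ 134

Setting both brackets to zero gives the nullclines x + 0.335y = 833 and 0.356x + y = 415.
Substituting y = 415 - 0.356x into the first: x(1 - 0.335·0.356) = 833 - 0.335·415.
So x* = 694/0.881 = 788, and then y* = 415 - 0.356·788 = 134.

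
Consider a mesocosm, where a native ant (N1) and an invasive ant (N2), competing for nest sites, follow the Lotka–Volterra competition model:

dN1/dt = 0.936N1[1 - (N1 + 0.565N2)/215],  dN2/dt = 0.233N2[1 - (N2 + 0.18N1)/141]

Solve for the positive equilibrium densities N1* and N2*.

N1* ≈ 151, N2* ≈ 114

Setting both brackets to zero gives the nullclines N1 + 0.565N2 = 215 and 0.18N1 + N2 = 141.
Substituting N2 = 141 - 0.18N1 into the first: N1(1 - 0.565·0.18) = 215 - 0.565·141.
So N1* = 135/0.898 = 151, and then N2* = 141 - 0.18·151 = 114.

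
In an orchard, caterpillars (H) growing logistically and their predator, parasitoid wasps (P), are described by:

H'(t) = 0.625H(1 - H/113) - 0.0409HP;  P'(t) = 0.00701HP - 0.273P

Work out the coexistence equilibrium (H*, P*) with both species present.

H* ≈ 38.9, P* ≈ 10

From dP/dt = 0 with P > 0: 0.00701H* = 0.273, so H* = 38.9.
Substitute into dH/dt = 0: 0.625(1 - 38.9/113) = 0.0409P*.
The bracket is 0.655, giving P* = 0.41/0.0409 = 10.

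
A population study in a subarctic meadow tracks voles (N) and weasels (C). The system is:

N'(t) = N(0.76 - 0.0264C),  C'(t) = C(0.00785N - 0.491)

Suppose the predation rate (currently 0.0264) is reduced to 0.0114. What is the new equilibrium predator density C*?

At the interior fixed point, setting dN/dt = 0 with N > 0 fixes C* = (prey growth rate)/(NC coefficient) — independent of the other coefficients.
With the change, C* = 0.76/0.0114 = 66.7; it rises from 28.8.

C* ≈ 66.7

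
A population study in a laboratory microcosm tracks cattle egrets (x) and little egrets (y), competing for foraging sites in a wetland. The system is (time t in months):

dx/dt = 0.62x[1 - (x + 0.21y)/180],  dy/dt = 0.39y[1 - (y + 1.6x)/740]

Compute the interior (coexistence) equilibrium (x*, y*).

Setting both brackets to zero gives the nullclines x + 0.21y = 180 and 1.6x + y = 740.
Substituting y = 740 - 1.6x into the first: x(1 - 0.21·1.6) = 180 - 0.21·740.
So x* = 24.6/0.664 = 37, and then y* = 740 - 1.6·37 = 681.

x* ≈ 37, y* ≈ 681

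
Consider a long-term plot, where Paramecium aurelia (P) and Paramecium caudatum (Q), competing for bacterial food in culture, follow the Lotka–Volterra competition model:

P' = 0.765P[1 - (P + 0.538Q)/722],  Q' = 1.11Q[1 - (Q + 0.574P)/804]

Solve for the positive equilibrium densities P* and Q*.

P* ≈ 419, Q* ≈ 564

Setting both brackets to zero gives the nullclines P + 0.538Q = 722 and 0.574P + Q = 804.
Substituting Q = 804 - 0.574P into the first: P(1 - 0.538·0.574) = 722 - 0.538·804.
So P* = 289/0.691 = 419, and then Q* = 804 - 0.574·419 = 564.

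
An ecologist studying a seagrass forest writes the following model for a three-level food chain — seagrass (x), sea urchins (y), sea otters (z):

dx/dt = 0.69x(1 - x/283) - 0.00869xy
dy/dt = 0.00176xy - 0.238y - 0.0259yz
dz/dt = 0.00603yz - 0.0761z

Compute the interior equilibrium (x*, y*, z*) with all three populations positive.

x* ≈ 238, y* ≈ 12.6, z* ≈ 6.99

From dz/dt = 0: 0.00603y* = 0.0761, so y* = 12.6.
From dx/dt = 0: 0.69(1 - x*/283) = 0.00869·12.6, giving x* = 283·(1 - 0.159) = 238.
From dy/dt = 0: 0.00176·238 - 0.238 = 0.0259z*, so z* = 0.181/0.0259 = 6.99.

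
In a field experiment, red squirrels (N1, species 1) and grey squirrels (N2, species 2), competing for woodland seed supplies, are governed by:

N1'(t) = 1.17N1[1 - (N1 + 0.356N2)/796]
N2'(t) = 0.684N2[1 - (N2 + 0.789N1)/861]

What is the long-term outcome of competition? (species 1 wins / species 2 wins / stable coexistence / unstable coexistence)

Compare the nullcline intercepts: K1/α12 = 796/0.356 = 2240 > K2 = 861; K2/α21 = 861/0.789 = 1090 > K1 = 796.
Since both inequalities hold, each species can invade when rare, so the interior equilibrium is stable.

stable coexistence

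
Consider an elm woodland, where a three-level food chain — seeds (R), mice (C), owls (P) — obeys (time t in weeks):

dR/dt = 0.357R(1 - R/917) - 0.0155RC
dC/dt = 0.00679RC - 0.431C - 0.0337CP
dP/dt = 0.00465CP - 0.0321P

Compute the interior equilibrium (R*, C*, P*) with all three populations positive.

R* ≈ 642, C* ≈ 6.9, P* ≈ 117

From dP/dt = 0: 0.00465C* = 0.0321, so C* = 6.9.
From dR/dt = 0: 0.357(1 - R*/917) = 0.0155·6.9, giving R* = 917·(1 - 0.3) = 642.
From dC/dt = 0: 0.00679·642 - 0.431 = 0.0337P*, so P* = 3.93/0.0337 = 117.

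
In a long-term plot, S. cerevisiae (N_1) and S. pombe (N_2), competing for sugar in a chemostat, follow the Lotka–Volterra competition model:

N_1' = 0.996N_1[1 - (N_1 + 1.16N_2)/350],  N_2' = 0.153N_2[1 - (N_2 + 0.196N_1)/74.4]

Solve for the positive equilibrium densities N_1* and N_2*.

N_1* ≈ 341, N_2* ≈ 7.51

Setting both brackets to zero gives the nullclines N_1 + 1.16N_2 = 350 and 0.196N_1 + N_2 = 74.4.
Substituting N_2 = 74.4 - 0.196N_1 into the first: N_1(1 - 1.16·0.196) = 350 - 1.16·74.4.
So N_1* = 264/0.773 = 341, and then N_2* = 74.4 - 0.196·341 = 7.51.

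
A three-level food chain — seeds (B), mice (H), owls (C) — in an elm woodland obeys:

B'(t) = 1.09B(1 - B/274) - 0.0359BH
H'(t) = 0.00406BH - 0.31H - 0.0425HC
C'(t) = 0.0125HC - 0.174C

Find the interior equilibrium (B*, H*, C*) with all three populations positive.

B* ≈ 148, H* ≈ 13.9, C* ≈ 6.88

From dC/dt = 0: 0.0125H* = 0.174, so H* = 13.9.
From dB/dt = 0: 1.09(1 - B*/274) = 0.0359·13.9, giving B* = 274·(1 - 0.458) = 148.
From dH/dt = 0: 0.00406·148 - 0.31 = 0.0425C*, so C* = 0.292/0.0425 = 6.88.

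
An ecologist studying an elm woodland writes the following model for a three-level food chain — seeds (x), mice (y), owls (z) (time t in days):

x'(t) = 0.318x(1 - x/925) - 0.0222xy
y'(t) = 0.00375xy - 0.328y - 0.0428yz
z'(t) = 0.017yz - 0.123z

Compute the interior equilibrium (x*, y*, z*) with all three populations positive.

x* ≈ 458, y* ≈ 7.24, z* ≈ 32.4

From dz/dt = 0: 0.017y* = 0.123, so y* = 7.24.
From dx/dt = 0: 0.318(1 - x*/925) = 0.0222·7.24, giving x* = 925·(1 - 0.505) = 458.
From dy/dt = 0: 0.00375·458 - 0.328 = 0.0428z*, so z* = 1.39/0.0428 = 32.4.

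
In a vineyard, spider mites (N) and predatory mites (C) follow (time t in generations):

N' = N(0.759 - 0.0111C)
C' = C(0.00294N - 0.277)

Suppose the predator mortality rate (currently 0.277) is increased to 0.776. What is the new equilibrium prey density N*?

N* ≈ 264

At the interior fixed point, setting dC/dt = 0 with C > 0 fixes N* = (predator death rate)/(NC coefficient) — independent of the other coefficients.
With the change, N* = 0.776/0.00294 = 264; it rises from 94.2.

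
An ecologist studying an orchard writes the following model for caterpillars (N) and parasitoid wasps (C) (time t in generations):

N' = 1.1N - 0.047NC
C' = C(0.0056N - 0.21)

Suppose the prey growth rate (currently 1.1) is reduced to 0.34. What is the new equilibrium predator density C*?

C* ≈ 7.23

At the interior fixed point, setting dN/dt = 0 with N > 0 fixes C* = (prey growth rate)/(NC coefficient) — independent of the other coefficients.
With the change, C* = 0.34/0.047 = 7.23; it falls from 23.4.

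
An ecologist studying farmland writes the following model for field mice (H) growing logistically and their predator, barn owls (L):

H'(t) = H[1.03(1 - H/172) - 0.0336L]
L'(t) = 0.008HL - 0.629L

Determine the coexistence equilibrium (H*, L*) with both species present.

From dL/dt = 0 with L > 0: 0.008H* = 0.629, so H* = 78.6.
Substitute into dH/dt = 0: 1.03(1 - 78.6/172) = 0.0336L*.
The bracket is 0.543, giving L* = 0.559/0.0336 = 16.6.

H* ≈ 78.6, L* ≈ 16.6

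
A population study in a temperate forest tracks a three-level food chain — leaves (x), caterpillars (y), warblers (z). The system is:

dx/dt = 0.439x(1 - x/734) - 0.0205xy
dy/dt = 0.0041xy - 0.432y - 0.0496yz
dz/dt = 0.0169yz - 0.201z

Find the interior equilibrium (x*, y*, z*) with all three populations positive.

x* ≈ 326, y* ≈ 11.9, z* ≈ 18.3

From dz/dt = 0: 0.0169y* = 0.201, so y* = 11.9.
From dx/dt = 0: 0.439(1 - x*/734) = 0.0205·11.9, giving x* = 734·(1 - 0.555) = 326.
From dy/dt = 0: 0.0041·326 - 0.432 = 0.0496z*, so z* = 0.906/0.0496 = 18.3.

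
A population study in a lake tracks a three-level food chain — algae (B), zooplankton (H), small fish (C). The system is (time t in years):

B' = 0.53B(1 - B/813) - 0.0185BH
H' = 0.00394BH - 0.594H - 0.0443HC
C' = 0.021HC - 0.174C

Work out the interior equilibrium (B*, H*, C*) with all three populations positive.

B* ≈ 578, H* ≈ 8.29, C* ≈ 38

From dC/dt = 0: 0.021H* = 0.174, so H* = 8.29.
From dB/dt = 0: 0.53(1 - B*/813) = 0.0185·8.29, giving B* = 813·(1 - 0.289) = 578.
From dH/dt = 0: 0.00394·578 - 0.594 = 0.0443C*, so C* = 1.68/0.0443 = 38.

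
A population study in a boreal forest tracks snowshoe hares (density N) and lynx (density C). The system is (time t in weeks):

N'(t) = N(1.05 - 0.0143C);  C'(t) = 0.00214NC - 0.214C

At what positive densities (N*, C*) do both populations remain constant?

Set dC/dt = 0 with C > 0: 0.00214N - 0.214 = 0, so N* = 0.214/0.00214 = 100.
Set dN/dt = 0 with N > 0: 1.05 - 0.0143C = 0, so C* = 1.05/0.0143 = 73.4.

N* ≈ 100, C* ≈ 73.4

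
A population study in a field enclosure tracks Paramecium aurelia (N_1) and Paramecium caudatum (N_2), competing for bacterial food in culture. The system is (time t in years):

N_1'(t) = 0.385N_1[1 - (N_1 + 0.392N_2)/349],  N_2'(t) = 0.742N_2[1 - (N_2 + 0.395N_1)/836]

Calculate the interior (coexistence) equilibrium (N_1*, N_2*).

N_1* ≈ 25.2, N_2* ≈ 826

Setting both brackets to zero gives the nullclines N_1 + 0.392N_2 = 349 and 0.395N_1 + N_2 = 836.
Substituting N_2 = 836 - 0.395N_1 into the first: N_1(1 - 0.392·0.395) = 349 - 0.392·836.
So N_1* = 21.3/0.845 = 25.2, and then N_2* = 836 - 0.395·25.2 = 826.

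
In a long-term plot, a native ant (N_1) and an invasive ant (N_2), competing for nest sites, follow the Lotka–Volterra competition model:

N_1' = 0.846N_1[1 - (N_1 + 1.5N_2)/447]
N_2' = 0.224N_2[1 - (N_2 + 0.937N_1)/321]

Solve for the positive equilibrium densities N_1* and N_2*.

N_1* ≈ 85.1, N_2* ≈ 241

Setting both brackets to zero gives the nullclines N_1 + 1.5N_2 = 447 and 0.937N_1 + N_2 = 321.
Substituting N_2 = 321 - 0.937N_1 into the first: N_1(1 - 1.5·0.937) = 447 - 1.5·321.
So N_1* = -34.5/-0.405 = 85.1, and then N_2* = 321 - 0.937·85.1 = 241.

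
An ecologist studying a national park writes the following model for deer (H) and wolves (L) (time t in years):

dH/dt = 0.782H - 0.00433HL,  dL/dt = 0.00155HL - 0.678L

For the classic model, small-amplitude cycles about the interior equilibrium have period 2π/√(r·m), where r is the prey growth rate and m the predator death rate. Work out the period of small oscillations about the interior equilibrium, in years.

Here r = 0.782 and m = 0.678, so r·m = 0.53.
ω = √0.53 = 0.728 per year, hence T = 2π/ω ≈ 8.63 years.

T ≈ 8.63 years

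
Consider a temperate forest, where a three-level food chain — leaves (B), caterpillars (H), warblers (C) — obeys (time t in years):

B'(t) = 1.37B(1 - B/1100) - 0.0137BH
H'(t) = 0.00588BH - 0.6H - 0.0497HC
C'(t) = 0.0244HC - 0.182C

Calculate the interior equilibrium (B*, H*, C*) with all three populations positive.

From dC/dt = 0: 0.0244H* = 0.182, so H* = 7.46.
From dB/dt = 0: 1.37(1 - B*/1100) = 0.0137·7.46, giving B* = 1100·(1 - 0.0746) = 1020.
From dH/dt = 0: 0.00588·1020 - 0.6 = 0.0497C*, so C* = 5.39/0.0497 = 108.

B* ≈ 1020, H* ≈ 7.46, C* ≈ 108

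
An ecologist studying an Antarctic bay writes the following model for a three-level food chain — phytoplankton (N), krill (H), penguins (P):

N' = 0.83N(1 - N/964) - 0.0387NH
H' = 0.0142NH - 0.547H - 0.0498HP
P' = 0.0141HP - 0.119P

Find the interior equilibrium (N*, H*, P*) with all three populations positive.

From dP/dt = 0: 0.0141H* = 0.119, so H* = 8.44.
From dN/dt = 0: 0.83(1 - N*/964) = 0.0387·8.44, giving N* = 964·(1 - 0.394) = 585.
From dH/dt = 0: 0.0142·585 - 0.547 = 0.0498P*, so P* = 7.76/0.0498 = 156.

N* ≈ 585, H* ≈ 8.44, P* ≈ 156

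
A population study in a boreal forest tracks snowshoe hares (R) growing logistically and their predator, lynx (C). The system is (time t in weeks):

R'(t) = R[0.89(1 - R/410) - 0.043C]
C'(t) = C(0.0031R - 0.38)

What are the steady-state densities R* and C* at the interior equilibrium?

From dC/dt = 0 with C > 0: 0.0031R* = 0.38, so R* = 123.
Substitute into dR/dt = 0: 0.89(1 - 123/410) = 0.043C*.
The bracket is 0.701, giving C* = 0.624/0.043 = 14.5.

R* ≈ 123, C* ≈ 14.5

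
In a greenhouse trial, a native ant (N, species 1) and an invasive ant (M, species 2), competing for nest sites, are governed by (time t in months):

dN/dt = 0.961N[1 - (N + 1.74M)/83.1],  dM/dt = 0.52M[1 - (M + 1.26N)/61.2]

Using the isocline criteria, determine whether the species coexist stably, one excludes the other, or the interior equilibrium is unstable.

Compare the nullcline intercepts: K1/α12 = 83.1/1.74 = 47.8 < K2 = 61.2; K2/α21 = 61.2/1.26 = 48.6 < K1 = 83.1.
Since both are reversed, neither can invade when rare; the interior point is a saddle.

unstable coexistence (outcome depends on initial conditions)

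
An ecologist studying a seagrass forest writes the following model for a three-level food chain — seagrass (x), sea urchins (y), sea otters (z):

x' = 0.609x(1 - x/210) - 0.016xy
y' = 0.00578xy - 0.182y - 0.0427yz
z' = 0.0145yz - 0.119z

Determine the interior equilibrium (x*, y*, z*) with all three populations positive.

From dz/dt = 0: 0.0145y* = 0.119, so y* = 8.21.
From dx/dt = 0: 0.609(1 - x*/210) = 0.016·8.21, giving x* = 210·(1 - 0.216) = 165.
From dy/dt = 0: 0.00578·165 - 0.182 = 0.0427z*, so z* = 0.77/0.0427 = 18.

x* ≈ 165, y* ≈ 8.21, z* ≈ 18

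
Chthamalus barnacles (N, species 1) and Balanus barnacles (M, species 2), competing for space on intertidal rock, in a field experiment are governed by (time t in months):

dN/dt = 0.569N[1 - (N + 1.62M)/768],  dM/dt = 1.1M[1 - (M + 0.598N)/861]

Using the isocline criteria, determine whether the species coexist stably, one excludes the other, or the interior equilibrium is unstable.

Compare the nullcline intercepts: K1/α12 = 768/1.62 = 474 < K2 = 861; K2/α21 = 861/0.598 = 1440 > K1 = 768.
Since the inequalities point opposite ways, species 2 can invade but species 1 cannot.

species 2 excludes species 1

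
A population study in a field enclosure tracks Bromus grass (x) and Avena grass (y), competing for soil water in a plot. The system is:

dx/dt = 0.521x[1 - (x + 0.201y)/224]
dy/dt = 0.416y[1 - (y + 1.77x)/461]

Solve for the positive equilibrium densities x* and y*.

x* ≈ 204, y* ≈ 100

Setting both brackets to zero gives the nullclines x + 0.201y = 224 and 1.77x + y = 461.
Substituting y = 461 - 1.77x into the first: x(1 - 0.201·1.77) = 224 - 0.201·461.
So x* = 131/0.644 = 204, and then y* = 461 - 1.77·204 = 100.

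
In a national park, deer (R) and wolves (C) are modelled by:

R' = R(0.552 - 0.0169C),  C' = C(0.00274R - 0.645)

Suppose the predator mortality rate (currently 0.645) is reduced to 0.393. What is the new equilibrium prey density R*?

R* ≈ 143

At the interior fixed point, setting dC/dt = 0 with C > 0 fixes R* = (predator death rate)/(RC coefficient) — independent of the other coefficients.
With the change, R* = 0.393/0.00274 = 143; it falls from 235.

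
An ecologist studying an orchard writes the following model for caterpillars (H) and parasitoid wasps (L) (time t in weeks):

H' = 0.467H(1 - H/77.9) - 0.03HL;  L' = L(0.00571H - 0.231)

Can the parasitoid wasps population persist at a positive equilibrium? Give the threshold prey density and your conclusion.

The predator equation gives dL/dt > 0 only when H > 0.231/0.00571 = 40.5.
Without the predator, H → K = 77.9. Since 77.9 > 40.5, the predator can invade and persist.

Threshold H = 40.5; K > 40.5, so yes, the predator persists.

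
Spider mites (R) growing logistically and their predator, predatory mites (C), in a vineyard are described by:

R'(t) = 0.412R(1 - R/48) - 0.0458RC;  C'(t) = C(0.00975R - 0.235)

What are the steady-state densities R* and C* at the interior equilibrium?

R* ≈ 24.1, C* ≈ 4.48

From dC/dt = 0 with C > 0: 0.00975R* = 0.235, so R* = 24.1.
Substitute into dR/dt = 0: 0.412(1 - 24.1/48) = 0.0458C*.
The bracket is 0.498, giving C* = 0.205/0.0458 = 4.48.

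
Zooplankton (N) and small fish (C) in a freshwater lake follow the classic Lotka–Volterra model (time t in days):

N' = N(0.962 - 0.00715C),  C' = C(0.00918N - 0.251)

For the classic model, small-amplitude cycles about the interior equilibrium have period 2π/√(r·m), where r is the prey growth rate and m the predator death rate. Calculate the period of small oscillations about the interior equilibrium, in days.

Here r = 0.962 and m = 0.251, so r·m = 0.241.
ω = √0.241 = 0.491 per day, hence T = 2π/ω ≈ 12.8 days.

T ≈ 12.8 days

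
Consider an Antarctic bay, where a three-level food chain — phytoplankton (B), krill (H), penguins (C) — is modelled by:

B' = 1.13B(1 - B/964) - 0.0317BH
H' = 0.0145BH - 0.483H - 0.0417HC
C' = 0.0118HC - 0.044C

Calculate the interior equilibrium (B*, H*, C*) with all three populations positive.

B* ≈ 863, H* ≈ 3.73, C* ≈ 289

From dC/dt = 0: 0.0118H* = 0.044, so H* = 3.73.
From dB/dt = 0: 1.13(1 - B*/964) = 0.0317·3.73, giving B* = 964·(1 - 0.105) = 863.
From dH/dt = 0: 0.0145·863 - 0.483 = 0.0417C*, so C* = 12/0.0417 = 289.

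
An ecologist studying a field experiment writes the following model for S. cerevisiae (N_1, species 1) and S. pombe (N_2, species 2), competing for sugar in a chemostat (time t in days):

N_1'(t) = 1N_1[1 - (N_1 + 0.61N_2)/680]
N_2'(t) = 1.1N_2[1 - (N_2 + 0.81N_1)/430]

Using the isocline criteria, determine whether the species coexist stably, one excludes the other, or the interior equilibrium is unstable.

species 1 excludes species 2

Compare the nullcline intercepts: K1/α12 = 680/0.61 = 1110 > K2 = 430; K2/α21 = 430/0.81 = 531 < K1 = 680.
Since the inequalities point opposite ways, species 1 can invade but species 2 cannot.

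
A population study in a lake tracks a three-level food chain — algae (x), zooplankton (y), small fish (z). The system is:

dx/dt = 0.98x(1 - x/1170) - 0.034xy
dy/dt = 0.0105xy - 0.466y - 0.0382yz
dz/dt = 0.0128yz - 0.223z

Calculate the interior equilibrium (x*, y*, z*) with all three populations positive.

x* ≈ 463, y* ≈ 17.4, z* ≈ 115

From dz/dt = 0: 0.0128y* = 0.223, so y* = 17.4.
From dx/dt = 0: 0.98(1 - x*/1170) = 0.034·17.4, giving x* = 1170·(1 - 0.604) = 463.
From dy/dt = 0: 0.0105·463 - 0.466 = 0.0382z*, so z* = 4.39/0.0382 = 115.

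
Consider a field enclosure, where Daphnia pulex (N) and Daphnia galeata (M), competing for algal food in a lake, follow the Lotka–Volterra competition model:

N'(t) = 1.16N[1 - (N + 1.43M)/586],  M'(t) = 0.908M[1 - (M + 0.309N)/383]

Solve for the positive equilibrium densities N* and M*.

Setting both brackets to zero gives the nullclines N + 1.43M = 586 and 0.309N + M = 383.
Substituting M = 383 - 0.309N into the first: N(1 - 1.43·0.309) = 586 - 1.43·383.
So N* = 38.3/0.558 = 68.6, and then M* = 383 - 0.309·68.6 = 362.

N* ≈ 68.6, M* ≈ 362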